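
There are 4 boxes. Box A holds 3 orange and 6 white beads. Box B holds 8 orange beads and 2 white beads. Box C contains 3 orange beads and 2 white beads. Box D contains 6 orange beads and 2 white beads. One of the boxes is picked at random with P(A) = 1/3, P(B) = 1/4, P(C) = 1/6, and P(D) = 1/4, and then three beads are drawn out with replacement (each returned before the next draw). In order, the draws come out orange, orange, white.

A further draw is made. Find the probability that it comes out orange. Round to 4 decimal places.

Under each hypothesis, the probability of the observed sequence is: P(data | box A) = (3/9)(3/9)(6/9) = 0.074074; P(data | box B) = (8/10)(8/10)(2/10) = 0.128; P(data | box C) = (3/5)(3/5)(2/5) = 0.144; P(data | box D) = (6/8)(6/8)(2/8) = 0.14062.
The prior-weighted likelihoods are 1/3 · 0.074074 = 0.024691, 1/4 · 0.128 = 0.032, 1/6 · 0.144 = 0.024, 1/4 · 0.14062 = 0.035156; these sum to 0.11585.
Dividing through by the total gives posterior P(box A | data) = 0.21314, P(box B | data) = 0.27622, P(box C | data) = 0.20717, P(box D | data) = 0.30347.
Averaging over the posterior, P(orange next | data) = (1/3)(0.21314) + (4/5)(0.27622) + (3/5)(0.20717) + (3/4)(0.30347) = 0.64393.

0.6439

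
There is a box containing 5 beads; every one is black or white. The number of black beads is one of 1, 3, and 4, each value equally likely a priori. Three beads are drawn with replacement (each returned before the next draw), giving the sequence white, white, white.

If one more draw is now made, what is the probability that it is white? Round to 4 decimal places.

Under each hypothesis, the probability of the observed sequence is: P(data | r = 1) = (4/5)(4/5)(4/5) = 64/125; P(data | r = 3) = (2/5)(2/5)(2/5) = 8/125; P(data | r = 4) = (1/5)(1/5)(1/5) = 1/125.
The prior-weighted likelihoods are 1/3 · 64/125 = 64/375, 1/3 · 8/125 = 8/375, 1/3 · 1/125 = 1/375; summing to 73/375.
Normalising, the posterior is P(r = 1 | data) = 64/73, P(r = 3 | data) = 8/73, P(r = 4 | data) = 1/73.
The predictive probability is P(white next | data) = (4/5)(64/73) + (2/5)(8/73) + (1/5)(1/73) = 273/365.

0.7479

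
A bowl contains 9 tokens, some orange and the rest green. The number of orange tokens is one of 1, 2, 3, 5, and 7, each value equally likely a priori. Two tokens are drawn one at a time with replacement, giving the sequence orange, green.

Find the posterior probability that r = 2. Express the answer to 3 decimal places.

The likelihood of the observed sequence under each hypothesis: P(data | r = 1) = (1/9)(8/9) = 8/81; P(data | r = 2) = (2/9)(7/9) = 14/81; P(data | r = 3) = (3/9)(6/9) = 2/9; P(data | r = 5) = (5/9)(4/9) = 20/81; P(data | r = 7) = (7/9)(2/9) = 14/81.
The prior-weighted likelihoods are 1/5 · 8/81 = 8/405, 1/5 · 14/81 = 14/405, 1/5 · 2/9 = 2/45, 1/5 · 20/81 = 4/81, 1/5 · 14/81 = 14/405; with total 74/405.
So P(r = 2 | data) = (14/405) / (74/405) = 7/37.

0.189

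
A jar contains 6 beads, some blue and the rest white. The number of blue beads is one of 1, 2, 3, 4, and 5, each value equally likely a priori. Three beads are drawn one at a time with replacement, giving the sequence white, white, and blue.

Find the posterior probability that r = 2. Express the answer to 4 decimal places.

0.3048

Under each hypothesis, the probability of the observed sequence is: P(data | r = 1) = (5/6)(5/6)(1/6) = 25/216; P(data | r = 2) = (4/6)(4/6)(2/6) = 4/27; P(data | r = 3) = (3/6)(3/6)(3/6) = 1/8; P(data | r = 4) = (2/6)(2/6)(4/6) = 2/27; P(data | r = 5) = (1/6)(1/6)(5/6) = 5/216.
Weighting by the prior gives 1/5 · 25/216 = 5/216, 1/5 · 4/27 = 4/135, 1/5 · 1/8 = 1/40, 1/5 · 2/27 = 2/135, 1/5 · 5/216 = 1/216; with total 7/72.
Hence P(r = 2 | data) = (4/135) / (7/72) = 32/105.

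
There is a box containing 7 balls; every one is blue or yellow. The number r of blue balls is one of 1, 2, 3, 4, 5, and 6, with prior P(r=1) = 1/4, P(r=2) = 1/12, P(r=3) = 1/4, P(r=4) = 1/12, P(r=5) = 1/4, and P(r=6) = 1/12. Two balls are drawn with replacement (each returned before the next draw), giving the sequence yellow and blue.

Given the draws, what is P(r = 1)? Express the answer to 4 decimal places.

The likelihood of the observed sequence under each hypothesis: P(data | r = 1) = (6/7)(1/7) = 6/49; P(data | r = 2) = (5/7)(2/7) = 10/49; P(data | r = 3) = (4/7)(3/7) = 12/49; P(data | r = 4) = (3/7)(4/7) = 12/49; P(data | r = 5) = (2/7)(5/7) = 10/49; P(data | r = 6) = (1/7)(6/7) = 6/49.
Multiplying each by its prior: 1/4 · 6/49 = 3/98, 1/12 · 10/49 = 5/294, 1/4 · 12/49 = 3/49, 1/12 · 12/49 = 1/49, 1/4 · 10/49 = 5/98, 1/12 · 6/49 = 1/98; these sum to 4/21.
By Bayes' rule, P(r = 1 | data) = (3/98) / (4/21) = 9/56.

0.1607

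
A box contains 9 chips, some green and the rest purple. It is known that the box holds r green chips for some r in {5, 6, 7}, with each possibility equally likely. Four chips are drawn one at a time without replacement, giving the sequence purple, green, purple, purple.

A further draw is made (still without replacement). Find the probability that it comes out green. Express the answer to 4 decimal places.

0.8462

Under each hypothesis, the probability of the observed sequence is: P(data | r = 5) = (4/9)(5/8)(3/7)(2/6) = 5/126; P(data | r = 6) = (3/9)(6/8)(2/7)(1/6) = 1/84; P(data | r = 7) = (2/9)(7/8)(1/7)(0/6) = 0.
Weighting by the prior gives 1/3 · 5/126 = 5/378, 1/3 · 1/84 = 1/252, 1/3 · 0 = 0; these sum to 13/756.
The posterior is then P(r = 5 | data) = 10/13, P(r = 6 | data) = 3/13, P(r = 7 | data) = 0.
The predictive probability is P(green next | data) = (4/5)(10/13) + (1)(3/13) = 11/13.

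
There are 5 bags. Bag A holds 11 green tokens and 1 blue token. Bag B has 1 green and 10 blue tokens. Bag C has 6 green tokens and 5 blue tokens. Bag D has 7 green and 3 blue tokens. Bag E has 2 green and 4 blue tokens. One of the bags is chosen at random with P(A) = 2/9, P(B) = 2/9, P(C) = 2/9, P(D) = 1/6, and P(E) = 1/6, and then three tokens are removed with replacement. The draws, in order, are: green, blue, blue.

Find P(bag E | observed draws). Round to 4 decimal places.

0.3152

Under each hypothesis, the probability of the observed sequence is: P(data | bag A) = (11/12)(1/12)(1/12) = 0.0063657; P(data | bag B) = (1/11)(10/11)(10/11) = 0.075131; P(data | bag C) = (6/11)(5/11)(5/11) = 0.1127; P(data | bag D) = (7/10)(3/10)(3/10) = 0.063; P(data | bag E) = (2/6)(4/6)(4/6) = 0.14815.
Weighting by the prior gives 2/9 · 0.0063657 = 0.0014146, 2/9 · 0.075131 = 0.016696, 2/9 · 0.1127 = 0.025044, 1/6 · 0.063 = 0.0105, 1/6 · 0.14815 = 0.024691; summing to 0.078346.
Therefore the posterior P(bag E | data) = (0.024691) / (0.078346) = 0.31516.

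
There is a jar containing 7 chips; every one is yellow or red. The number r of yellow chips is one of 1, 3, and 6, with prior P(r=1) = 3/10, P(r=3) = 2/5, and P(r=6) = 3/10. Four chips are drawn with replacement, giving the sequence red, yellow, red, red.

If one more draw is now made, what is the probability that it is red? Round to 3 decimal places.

0.695

The likelihood of the observed sequence under each hypothesis: P(data | r = 1) = (6/7)(1/7)(6/7)(6/7) = 0.089963; P(data | r = 3) = (4/7)(3/7)(4/7)(4/7) = 0.079967; P(data | r = 6) = (1/7)(6/7)(1/7)(1/7) = 0.002499.
Multiplying each by its prior: 3/10 · 0.089963 = 0.026989, 2/5 · 0.079967 = 0.031987, 3/10 · 0.002499 = 0.00074969; summing to 0.059725.
Normalising, the posterior is P(r = 1 | data) = 0.45188, P(r = 3 | data) = 0.53556, P(r = 6 | data) = 0.012552.
So P(red next | data) = Σ P(red next | H) P(H | data) = (6/7)(0.45188) + (4/7)(0.53556) + (1/7)(0.012552) = 0.69516.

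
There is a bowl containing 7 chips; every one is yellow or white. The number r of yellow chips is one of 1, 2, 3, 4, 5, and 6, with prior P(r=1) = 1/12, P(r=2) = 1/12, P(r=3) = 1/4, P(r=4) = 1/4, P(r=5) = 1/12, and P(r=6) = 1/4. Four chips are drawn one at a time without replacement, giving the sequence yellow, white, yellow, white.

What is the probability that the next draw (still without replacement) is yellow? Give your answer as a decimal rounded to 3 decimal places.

0.500

Under each hypothesis, the probability of the observed sequence is: P(data | r = 1) = (1/7)(6/6)(0/5) = 0; P(data | r = 2) = (2/7)(5/6)(1/5)(4/4) = 1/21; P(data | r = 3) = (3/7)(4/6)(2/5)(3/4) = 3/35; P(data | r = 4) = (4/7)(3/6)(3/5)(2/4) = 3/35; P(data | r = 5) = (5/7)(2/6)(4/5)(1/4) = 1/21; P(data | r = 6) = (6/7)(1/6)(5/5)(0/4) = 0.
The prior-weighted likelihoods are 1/12 · 0 = 0, 1/12 · 1/21 = 1/252, 1/4 · 3/35 = 3/140, 1/4 · 3/35 = 3/140, 1/12 · 1/21 = 1/252, 1/4 · 0 = 0; summing to 16/315.
Dividing through by the total gives posterior P(r = 1 | data) = 0, P(r = 2 | data) = 5/64, P(r = 3 | data) = 27/64, P(r = 4 | data) = 27/64, P(r = 5 | data) = 5/64, P(r = 6 | data) = 0.
The predictive probability is P(yellow next | data) = (0)(5/64) + (1/3)(27/64) + (2/3)(27/64) + (1)(5/64) = 1/2.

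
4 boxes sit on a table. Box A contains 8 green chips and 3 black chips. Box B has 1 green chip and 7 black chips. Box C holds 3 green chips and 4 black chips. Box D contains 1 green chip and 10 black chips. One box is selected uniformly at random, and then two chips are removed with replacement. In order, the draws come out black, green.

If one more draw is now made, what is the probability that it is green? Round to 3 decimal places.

For each hypothesis, P(data | H) works out to: P(data | box A) = (3/11)(8/11) = 0.19835; P(data | box B) = (7/8)(1/8) = 0.10938; P(data | box C) = (4/7)(3/7) = 0.2449; P(data | box D) = (10/11)(1/11) = 0.082645.
Multiplying each by its prior: 1/4 · 0.19835 = 0.049587, 1/4 · 0.10938 = 0.027344, 1/4 · 0.2449 = 0.061224, 1/4 · 0.082645 = 0.020661; summing to 0.15882.
The posterior is then P(box A | data) = 0.31223, P(box B | data) = 0.17217, P(box C | data) = 0.38551, P(box D | data) = 0.13009.
So P(green next | data) = Σ P(green next | H) P(H | data) = (8/11)(0.31223) + (1/8)(0.17217) + (3/7)(0.38551) + (1/11)(0.13009) = 0.42564.

0.426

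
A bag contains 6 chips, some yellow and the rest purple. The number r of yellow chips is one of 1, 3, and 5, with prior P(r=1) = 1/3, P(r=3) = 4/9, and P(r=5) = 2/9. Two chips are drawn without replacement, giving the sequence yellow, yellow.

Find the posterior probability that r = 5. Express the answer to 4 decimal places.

Under each hypothesis, the probability of the observed sequence is: P(data | r = 1) = (1/6)(0/5) = 0; P(data | r = 3) = (3/6)(2/5) = 1/5; P(data | r = 5) = (5/6)(4/5) = 2/3.
Weighting by the prior gives 1/3 · 0 = 0, 4/9 · 1/5 = 4/45, 2/9 · 2/3 = 4/27; with total 32/135.
By Bayes' rule, P(r = 5 | data) = (4/27) / (32/135) = 5/8.

0.6250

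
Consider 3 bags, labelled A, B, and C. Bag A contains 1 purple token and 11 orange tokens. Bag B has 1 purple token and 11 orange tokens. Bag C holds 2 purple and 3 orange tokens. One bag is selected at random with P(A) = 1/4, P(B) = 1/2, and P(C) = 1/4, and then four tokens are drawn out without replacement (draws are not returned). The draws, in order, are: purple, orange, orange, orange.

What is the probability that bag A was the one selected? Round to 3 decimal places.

0.238

Compute the likelihood of the observed sequence for each case: P(data | bag A) = (1/12)(11/11)(10/10)(9/9) = 1/12; P(data | bag B) = (1/12)(11/11)(10/10)(9/9) = 1/12; P(data | bag C) = (2/5)(3/4)(2/3)(1/2) = 1/10.
Multiplying each by its prior: 1/4 · 1/12 = 1/48, 1/2 · 1/12 = 1/24, 1/4 · 1/10 = 1/40; with total 7/80.
Hence P(bag A | data) = (1/48) / (7/80) = 5/21.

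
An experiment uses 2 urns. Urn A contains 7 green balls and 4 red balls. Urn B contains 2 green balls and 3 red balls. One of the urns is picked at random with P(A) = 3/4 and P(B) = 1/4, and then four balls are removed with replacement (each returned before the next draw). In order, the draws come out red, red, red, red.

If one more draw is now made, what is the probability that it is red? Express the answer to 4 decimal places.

0.5319

Compute the likelihood of the observed sequence for each case: P(data | urn A) = (4/11)(4/11)(4/11)(4/11) = 0.017485; P(data | urn B) = (3/5)(3/5)(3/5)(3/5) = 0.1296.
The prior-weighted likelihoods are 3/4 · 0.017485 = 0.013114, 1/4 · 0.1296 = 0.0324; summing to 0.045514.
Normalising, the posterior is P(urn A | data) = 0.28813, P(urn B | data) = 0.71187.
So P(red next | data) = Σ P(red next | H) P(H | data) = (4/11)(0.28813) + (3/5)(0.71187) = 0.5319.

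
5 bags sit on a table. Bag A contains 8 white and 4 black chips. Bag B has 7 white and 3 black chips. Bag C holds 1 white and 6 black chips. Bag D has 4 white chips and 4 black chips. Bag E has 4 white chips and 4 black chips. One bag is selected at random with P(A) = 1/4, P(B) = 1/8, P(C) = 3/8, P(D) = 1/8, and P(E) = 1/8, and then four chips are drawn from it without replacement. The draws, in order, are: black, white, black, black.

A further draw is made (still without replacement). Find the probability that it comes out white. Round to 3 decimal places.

0.210

For each hypothesis, P(data | H) works out to: P(data | bag A) = (4/12)(8/11)(3/10)(2/9) = 0.016162; P(data | bag B) = (3/10)(7/9)(2/8)(1/7) = 0.0083333; P(data | bag C) = (6/7)(1/6)(5/5)(4/4) = 0.14286; P(data | bag D) = (4/8)(4/7)(3/6)(2/5) = 0.057143; P(data | bag E) = (4/8)(4/7)(3/6)(2/5) = 0.057143.
Multiplying each by its prior: 1/4 · 0.016162 = 0.0040404, 1/8 · 0.0083333 = 0.0010417, 3/8 · 0.14286 = 0.053571, 1/8 · 0.057143 = 0.0071429, 1/8 · 0.057143 = 0.0071429; these sum to 0.072939.
The posterior is then P(bag A | data) = 0.055394, P(bag B | data) = 0.014281, P(bag C | data) = 0.73447, P(bag D | data) = 0.097929, P(bag E | data) = 0.097929.
The predictive probability is P(white next | data) = (7/8)(0.055394) + (1)(0.014281) + (0)(0.73447) + (3/4)(0.097929) + (3/4)(0.097929) = 0.20964.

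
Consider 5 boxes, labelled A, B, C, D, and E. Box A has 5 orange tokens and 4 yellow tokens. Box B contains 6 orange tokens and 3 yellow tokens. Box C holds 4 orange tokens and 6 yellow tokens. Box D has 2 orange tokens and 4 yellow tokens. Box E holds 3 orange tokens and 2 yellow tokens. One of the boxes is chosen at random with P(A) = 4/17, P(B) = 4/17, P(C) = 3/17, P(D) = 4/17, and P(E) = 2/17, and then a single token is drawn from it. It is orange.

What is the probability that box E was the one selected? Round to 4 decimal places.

0.1392

The likelihood of this draw under each hypothesis: P(data | box A) = (5/9) = 5/9; P(data | box B) = (6/9) = 2/3; P(data | box C) = (4/10) = 2/5; P(data | box D) = (2/6) = 1/3; P(data | box E) = (3/5) = 3/5.
Multiplying each by its prior: 4/17 · 5/9 = 20/153, 4/17 · 2/3 = 8/51, 3/17 · 2/5 = 6/85, 4/17 · 1/3 = 4/51, 2/17 · 3/5 = 6/85; these sum to 388/765.
Therefore the posterior P(box E | data) = (6/85) / (388/765) = 27/194.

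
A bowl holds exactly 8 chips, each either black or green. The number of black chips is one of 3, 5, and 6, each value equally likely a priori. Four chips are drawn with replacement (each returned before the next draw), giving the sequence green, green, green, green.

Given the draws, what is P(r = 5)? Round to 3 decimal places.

0.112

Under each hypothesis, the probability of the observed sequence is: P(data | r = 3) = (5/8)(5/8)(5/8)(5/8) = 0.15259; P(data | r = 5) = (3/8)(3/8)(3/8)(3/8) = 0.019775; P(data | r = 6) = (2/8)(2/8)(2/8)(2/8) = 0.0039062.
The prior-weighted likelihoods are 1/3 · 0.15259 = 0.050863, 1/3 · 0.019775 = 0.0065918, 1/3 · 0.0039062 = 0.0013021; with total 0.058757.
Therefore the posterior P(r = 5 | data) = (0.0065918) / (0.058757) = 0.11219.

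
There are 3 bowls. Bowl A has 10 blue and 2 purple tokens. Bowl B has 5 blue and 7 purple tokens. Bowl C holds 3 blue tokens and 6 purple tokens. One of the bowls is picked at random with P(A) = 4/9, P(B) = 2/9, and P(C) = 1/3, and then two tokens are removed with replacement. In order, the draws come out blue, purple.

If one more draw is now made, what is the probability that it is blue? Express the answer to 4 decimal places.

0.5196

Under each hypothesis, the probability of the observed sequence is: P(data | bowl A) = (10/12)(2/12) = 5/36; P(data | bowl B) = (5/12)(7/12) = 35/144; P(data | bowl C) = (3/9)(6/9) = 2/9.
The prior-weighted likelihoods are 4/9 · 5/36 = 5/81, 2/9 · 35/144 = 35/648, 1/3 · 2/9 = 2/27; with total 41/216.
Normalising, the posterior is P(bowl A | data) = 0.3252, P(bowl B | data) = 0.28455, P(bowl C | data) = 0.39024.
Averaging over the posterior, P(blue next | data) = (5/6)(0.3252) + (5/12)(0.28455) + (1/3)(0.39024) = 0.51965.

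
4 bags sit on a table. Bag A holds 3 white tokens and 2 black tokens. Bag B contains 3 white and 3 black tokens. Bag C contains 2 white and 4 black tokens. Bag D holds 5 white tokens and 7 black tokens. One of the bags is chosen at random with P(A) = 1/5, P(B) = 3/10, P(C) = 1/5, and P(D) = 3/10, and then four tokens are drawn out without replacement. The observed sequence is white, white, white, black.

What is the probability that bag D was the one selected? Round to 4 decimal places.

0.2326

Under each hypothesis, the probability of the observed sequence is: P(data | bag A) = (3/5)(2/4)(1/3)(2/2) = 0.1; P(data | bag B) = (3/6)(2/5)(1/4)(3/3) = 0.05; P(data | bag C) = (2/6)(1/5)(0/4) = 0; P(data | bag D) = (5/12)(4/11)(3/10)(7/9) = 0.035354.
Multiplying each by its prior: 1/5 · 0.1 = 0.02, 3/10 · 0.05 = 0.015, 1/5 · 0 = 0, 3/10 · 0.035354 = 0.010606; summing to 0.045606.
Hence P(bag D | data) = (0.010606) / (0.045606) = 0.23256.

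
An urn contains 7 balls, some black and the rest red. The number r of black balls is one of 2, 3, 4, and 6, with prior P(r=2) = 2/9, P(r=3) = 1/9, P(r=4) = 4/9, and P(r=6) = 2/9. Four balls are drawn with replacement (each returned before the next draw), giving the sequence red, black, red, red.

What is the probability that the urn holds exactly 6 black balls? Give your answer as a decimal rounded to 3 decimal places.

0.011

The likelihood of the observed sequence under each hypothesis: P(data | r = 2) = (5/7)(2/7)(5/7)(5/7) = 0.10412; P(data | r = 3) = (4/7)(3/7)(4/7)(4/7) = 0.079967; P(data | r = 4) = (3/7)(4/7)(3/7)(3/7) = 0.044981; P(data | r = 6) = (1/7)(6/7)(1/7)(1/7) = 0.002499.
Multiplying each by its prior: 2/9 · 0.10412 = 0.023139, 1/9 · 0.079967 = 0.0088852, 4/9 · 0.044981 = 0.019992, 2/9 · 0.002499 = 0.00055532; these sum to 0.052571.
So P(r = 6 | data) = (0.00055532) / (0.052571) = 0.010563.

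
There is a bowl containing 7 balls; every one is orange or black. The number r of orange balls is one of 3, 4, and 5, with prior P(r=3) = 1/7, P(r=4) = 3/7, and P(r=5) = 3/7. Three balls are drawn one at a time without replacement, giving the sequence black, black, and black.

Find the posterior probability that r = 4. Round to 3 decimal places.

For each hypothesis, P(data | H) works out to: P(data | r = 3) = (4/7)(3/6)(2/5) = 4/35; P(data | r = 4) = (3/7)(2/6)(1/5) = 1/35; P(data | r = 5) = (2/7)(1/6)(0/5) = 0.
Weighting by the prior gives 1/7 · 4/35 = 4/245, 3/7 · 1/35 = 3/245, 3/7 · 0 = 0; these sum to 1/35.
Therefore the posterior P(r = 4 | data) = (3/245) / (1/35) = 3/7.

0.429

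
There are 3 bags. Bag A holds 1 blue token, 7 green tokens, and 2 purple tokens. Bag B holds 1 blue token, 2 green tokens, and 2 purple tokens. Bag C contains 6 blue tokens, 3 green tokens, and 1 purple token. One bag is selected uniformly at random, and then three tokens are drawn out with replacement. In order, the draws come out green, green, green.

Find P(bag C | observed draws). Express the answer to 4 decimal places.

For each hypothesis, P(data | H) works out to: P(data | bag A) = (7/10)(7/10)(7/10) = 0.343; P(data | bag B) = (2/5)(2/5)(2/5) = 0.064; P(data | bag C) = (3/10)(3/10)(3/10) = 0.027.
Weighting by the prior gives 1/3 · 0.343 = 0.11433, 1/3 · 0.064 = 0.021333, 1/3 · 0.027 = 0.009; with total 0.14467.
Hence P(bag C | data) = (0.009) / (0.14467) = 0.062212.

0.0622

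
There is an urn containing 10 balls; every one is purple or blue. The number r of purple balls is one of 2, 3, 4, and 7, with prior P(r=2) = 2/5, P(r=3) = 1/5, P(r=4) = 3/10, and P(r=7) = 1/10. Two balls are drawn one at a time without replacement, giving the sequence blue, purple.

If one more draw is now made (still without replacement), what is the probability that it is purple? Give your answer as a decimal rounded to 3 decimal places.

0.308

Under each hypothesis, the probability of the observed sequence is: P(data | r = 2) = (8/10)(2/9) = 8/45; P(data | r = 3) = (7/10)(3/9) = 7/30; P(data | r = 4) = (6/10)(4/9) = 4/15; P(data | r = 7) = (3/10)(7/9) = 7/30.
Multiplying each by its prior: 2/5 · 8/45 = 16/225, 1/5 · 7/30 = 7/150, 3/10 · 4/15 = 2/25, 1/10 · 7/30 = 7/300; these sum to 199/900.
The posterior is then P(r = 2 | data) = 64/199, P(r = 3 | data) = 42/199, P(r = 4 | data) = 72/199, P(r = 7 | data) = 21/199.
The predictive probability is P(purple next | data) = (1/8)(64/199) + (1/4)(42/199) + (3/8)(72/199) + (3/4)(21/199) = 245/796.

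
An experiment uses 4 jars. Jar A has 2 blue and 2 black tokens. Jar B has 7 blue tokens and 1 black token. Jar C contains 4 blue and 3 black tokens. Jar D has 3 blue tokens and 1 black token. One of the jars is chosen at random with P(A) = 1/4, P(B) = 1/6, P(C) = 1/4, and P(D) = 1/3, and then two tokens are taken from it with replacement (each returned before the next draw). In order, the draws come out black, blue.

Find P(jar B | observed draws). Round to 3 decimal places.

The likelihood of the observed sequence under each hypothesis: P(data | jar A) = (2/4)(2/4) = 0.25; P(data | jar B) = (1/8)(7/8) = 0.10938; P(data | jar C) = (3/7)(4/7) = 0.2449; P(data | jar D) = (1/4)(3/4) = 0.1875.
The prior-weighted likelihoods are 1/4 · 0.25 = 0.0625, 1/6 · 0.10938 = 0.018229, 1/4 · 0.2449 = 0.061224, 1/3 · 0.1875 = 0.0625; these sum to 0.20445.
By Bayes' rule, P(jar B | data) = (0.018229) / (0.20445) = 0.08916.

0.089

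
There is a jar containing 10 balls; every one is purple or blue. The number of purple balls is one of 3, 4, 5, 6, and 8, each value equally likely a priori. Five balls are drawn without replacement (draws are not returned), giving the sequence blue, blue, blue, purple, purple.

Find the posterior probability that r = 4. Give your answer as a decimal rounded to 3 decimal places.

0.312

Under each hypothesis, the probability of the observed sequence is: P(data | r = 3) = (7/10)(6/9)(5/8)(3/7)(2/6) = 1/24; P(data | r = 4) = (6/10)(5/9)(4/8)(4/7)(3/6) = 1/21; P(data | r = 5) = (5/10)(4/9)(3/8)(5/7)(4/6) = 5/126; P(data | r = 6) = (4/10)(3/9)(2/8)(6/7)(5/6) = 1/42; P(data | r = 8) = (2/10)(1/9)(0/8) = 0.
Weighting by the prior gives 1/5 · 1/24 = 1/120, 1/5 · 1/21 = 1/105, 1/5 · 5/126 = 1/126, 1/5 · 1/42 = 1/210, 1/5 · 0 = 0; summing to 11/360.
Therefore the posterior P(r = 4 | data) = (1/105) / (11/360) = 24/77.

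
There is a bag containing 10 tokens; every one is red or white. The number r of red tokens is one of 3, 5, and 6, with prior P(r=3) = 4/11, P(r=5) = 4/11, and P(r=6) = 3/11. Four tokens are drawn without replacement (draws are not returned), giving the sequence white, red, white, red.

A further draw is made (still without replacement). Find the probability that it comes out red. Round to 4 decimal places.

0.4577

For each hypothesis, P(data | H) works out to: P(data | r = 3) = (7/10)(3/9)(6/8)(2/7) = 0.05; P(data | r = 5) = (5/10)(5/9)(4/8)(4/7) = 0.079365; P(data | r = 6) = (4/10)(6/9)(3/8)(5/7) = 0.071429.
Multiplying each by its prior: 4/11 · 0.05 = 0.018182, 4/11 · 0.079365 = 0.02886, 3/11 · 0.071429 = 0.019481; these sum to 0.066522.
The posterior is then P(r = 3 | data) = 0.27332, P(r = 5 | data) = 0.43384, P(r = 6 | data) = 0.29284.
Averaging over the posterior, P(red next | data) = (1/6)(0.27332) + (1/2)(0.43384) + (2/3)(0.29284) = 0.4577.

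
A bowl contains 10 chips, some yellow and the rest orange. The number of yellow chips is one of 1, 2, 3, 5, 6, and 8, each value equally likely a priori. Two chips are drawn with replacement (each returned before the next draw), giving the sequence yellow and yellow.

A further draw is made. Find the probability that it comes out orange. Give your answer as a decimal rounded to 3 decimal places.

Compute the likelihood of the observed sequence for each case: P(data | r = 1) = (1/10)(1/10) = 1/100; P(data | r = 2) = (2/10)(2/10) = 1/25; P(data | r = 3) = (3/10)(3/10) = 9/100; P(data | r = 5) = (5/10)(5/10) = 1/4; P(data | r = 6) = (6/10)(6/10) = 9/25; P(data | r = 8) = (8/10)(8/10) = 16/25.
Multiplying each by its prior: 1/6 · 1/100 = 1/600, 1/6 · 1/25 = 1/150, 1/6 · 9/100 = 3/200, 1/6 · 1/4 = 1/24, 1/6 · 9/25 = 3/50, 1/6 · 16/25 = 8/75; with total 139/600.
The posterior is then P(r = 1 | data) = 0.0071942, P(r = 2 | data) = 0.028777, P(r = 3 | data) = 0.064748, P(r = 5 | data) = 0.17986, P(r = 6 | data) = 0.25899, P(r = 8 | data) = 0.46043.
Averaging over the posterior, P(orange next | data) = (9/10)(0.0071942) + (4/5)(0.028777) + (7/10)(0.064748) + (1/2)(0.17986) + (2/5)(0.25899) + (1/5)(0.46043) = 0.36043.

0.360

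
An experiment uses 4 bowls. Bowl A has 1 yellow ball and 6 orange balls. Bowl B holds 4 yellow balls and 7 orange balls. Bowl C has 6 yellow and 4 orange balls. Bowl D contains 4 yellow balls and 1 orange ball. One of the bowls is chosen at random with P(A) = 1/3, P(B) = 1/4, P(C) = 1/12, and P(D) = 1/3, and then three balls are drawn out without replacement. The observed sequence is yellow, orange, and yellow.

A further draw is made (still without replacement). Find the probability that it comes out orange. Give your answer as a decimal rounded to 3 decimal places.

Compute the likelihood of the observed sequence for each case: P(data | bowl A) = (1/7)(6/6)(0/5) = 0; P(data | bowl B) = (4/11)(7/10)(3/9) = 0.084848; P(data | bowl C) = (6/10)(4/9)(5/8) = 0.16667; P(data | bowl D) = (4/5)(1/4)(3/3) = 0.2.
Multiplying each by its prior: 1/3 · 0 = 0, 1/4 · 0.084848 = 0.021212, 1/12 · 0.16667 = 0.013889, 1/3 · 0.2 = 0.066667; summing to 0.10177.
Normalising, the posterior is P(bowl A | data) = 0, P(bowl B | data) = 0.20844, P(bowl C | data) = 0.13648, P(bowl D | data) = 0.65509.
So P(orange next | data) = Σ P(orange next | H) P(H | data) = (3/4)(0.20844) + (3/7)(0.13648) + (0)(0.65509) = 0.21482.

0.215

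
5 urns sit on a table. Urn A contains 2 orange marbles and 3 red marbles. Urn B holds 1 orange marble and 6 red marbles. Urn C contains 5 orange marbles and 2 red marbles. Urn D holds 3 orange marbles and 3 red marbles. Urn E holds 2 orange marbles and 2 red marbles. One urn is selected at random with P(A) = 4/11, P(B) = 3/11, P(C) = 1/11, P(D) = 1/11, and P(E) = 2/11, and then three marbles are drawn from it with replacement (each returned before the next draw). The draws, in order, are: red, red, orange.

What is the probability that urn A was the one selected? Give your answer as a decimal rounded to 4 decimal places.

0.4350

Under each hypothesis, the probability of the observed sequence is: P(data | urn A) = (3/5)(3/5)(2/5) = 0.144; P(data | urn B) = (6/7)(6/7)(1/7) = 0.10496; P(data | urn C) = (2/7)(2/7)(5/7) = 0.058309; P(data | urn D) = (3/6)(3/6)(3/6) = 0.125; P(data | urn E) = (2/4)(2/4)(2/4) = 0.125.
Weighting by the prior gives 4/11 · 0.144 = 0.052364, 3/11 · 0.10496 = 0.028624, 1/11 · 0.058309 = 0.0053008, 1/11 · 0.125 = 0.011364, 2/11 · 0.125 = 0.022727; with total 0.12038.
Hence P(urn A | data) = (0.052364) / (0.12038) = 0.43499.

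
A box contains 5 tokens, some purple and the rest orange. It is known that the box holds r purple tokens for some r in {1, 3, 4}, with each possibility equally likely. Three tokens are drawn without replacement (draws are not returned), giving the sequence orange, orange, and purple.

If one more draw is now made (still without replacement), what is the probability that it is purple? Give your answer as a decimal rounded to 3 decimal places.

0.333

Under each hypothesis, the probability of the observed sequence is: P(data | r = 1) = (4/5)(3/4)(1/3) = 1/5; P(data | r = 3) = (2/5)(1/4)(3/3) = 1/10; P(data | r = 4) = (1/5)(0/4) = 0.
Multiplying each by its prior: 1/3 · 1/5 = 1/15, 1/3 · 1/10 = 1/30, 1/3 · 0 = 0; these sum to 1/10.
Normalising, the posterior is P(r = 1 | data) = 2/3, P(r = 3 | data) = 1/3, P(r = 4 | data) = 0.
Averaging over the posterior, P(purple next | data) = (0)(2/3) + (1)(1/3) = 1/3.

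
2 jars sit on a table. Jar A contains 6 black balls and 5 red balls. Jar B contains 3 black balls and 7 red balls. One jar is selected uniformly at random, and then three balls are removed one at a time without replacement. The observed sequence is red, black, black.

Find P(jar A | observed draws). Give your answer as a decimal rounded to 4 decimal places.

The likelihood of the observed sequence under each hypothesis: P(data | jar A) = (5/11)(6/10)(5/9) = 0.15152; P(data | jar B) = (7/10)(3/9)(2/8) = 0.058333.
Multiplying each by its prior: 1/2 · 0.15152 = 0.075758, 1/2 · 0.058333 = 0.029167; with total 0.10492.
Hence P(jar A | data) = (0.075758) / (0.10492) = 0.72202.

0.7220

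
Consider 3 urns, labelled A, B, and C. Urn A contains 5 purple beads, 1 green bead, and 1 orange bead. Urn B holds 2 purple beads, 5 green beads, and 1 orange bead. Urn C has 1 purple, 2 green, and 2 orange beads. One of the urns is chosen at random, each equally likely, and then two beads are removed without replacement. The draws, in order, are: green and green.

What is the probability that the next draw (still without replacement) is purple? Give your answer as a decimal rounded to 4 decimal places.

For each hypothesis, P(data | H) works out to: P(data | urn A) = (1/7)(0/6) = 0; P(data | urn B) = (5/8)(4/7) = 5/14; P(data | urn C) = (2/5)(1/4) = 1/10.
The prior-weighted likelihoods are 1/3 · 0 = 0, 1/3 · 5/14 = 5/42, 1/3 · 1/10 = 1/30; with total 16/105.
Dividing through by the total gives posterior P(urn A | data) = 0, P(urn B | data) = 25/32, P(urn C | data) = 7/32.
So P(purple next | data) = Σ P(purple next | H) P(H | data) = (1/3)(25/32) + (1/3)(7/32) = 1/3.

0.3333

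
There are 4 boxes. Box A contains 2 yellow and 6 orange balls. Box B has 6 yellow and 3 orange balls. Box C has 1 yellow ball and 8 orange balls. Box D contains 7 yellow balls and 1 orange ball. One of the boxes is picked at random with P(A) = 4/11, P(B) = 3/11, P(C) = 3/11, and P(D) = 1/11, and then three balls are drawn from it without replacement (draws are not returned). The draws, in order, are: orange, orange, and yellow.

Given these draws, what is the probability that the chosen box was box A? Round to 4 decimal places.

0.5660

For each hypothesis, P(data | H) works out to: P(data | box A) = (6/8)(5/7)(2/6) = 5/28; P(data | box B) = (3/9)(2/8)(6/7) = 1/14; P(data | box C) = (8/9)(7/8)(1/7) = 1/9; P(data | box D) = (1/8)(0/7) = 0.
Weighting by the prior gives 4/11 · 5/28 = 5/77, 3/11 · 1/14 = 3/154, 3/11 · 1/9 = 1/33, 1/11 · 0 = 0; these sum to 53/462.
So P(box A | data) = (5/77) / (53/462) = 30/53.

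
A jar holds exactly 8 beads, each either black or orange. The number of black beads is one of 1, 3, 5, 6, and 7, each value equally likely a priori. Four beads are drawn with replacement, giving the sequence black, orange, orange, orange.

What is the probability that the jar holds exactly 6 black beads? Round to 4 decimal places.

Compute the likelihood of the observed sequence for each case: P(data | r = 1) = (1/8)(7/8)(7/8)(7/8) = 0.08374; P(data | r = 3) = (3/8)(5/8)(5/8)(5/8) = 0.091553; P(data | r = 5) = (5/8)(3/8)(3/8)(3/8) = 0.032959; P(data | r = 6) = (6/8)(2/8)(2/8)(2/8) = 0.011719; P(data | r = 7) = (7/8)(1/8)(1/8)(1/8) = 0.001709.
Multiplying each by its prior: 1/5 · 0.08374 = 0.016748, 1/5 · 0.091553 = 0.018311, 1/5 · 0.032959 = 0.0065918, 1/5 · 0.011719 = 0.0023437, 1/5 · 0.001709 = 0.0003418; with total 0.044336.
Therefore the posterior P(r = 6 | data) = (0.0023437) / (0.044336) = 0.052863.

0.0529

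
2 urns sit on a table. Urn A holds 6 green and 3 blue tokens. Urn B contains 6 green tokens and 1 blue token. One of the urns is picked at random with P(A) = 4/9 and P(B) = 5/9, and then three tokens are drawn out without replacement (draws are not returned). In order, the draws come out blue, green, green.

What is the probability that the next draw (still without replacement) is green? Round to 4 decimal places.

Under each hypothesis, the probability of the observed sequence is: P(data | urn A) = (3/9)(6/8)(5/7) = 5/28; P(data | urn B) = (1/7)(6/6)(5/5) = 1/7.
Weighting by the prior gives 4/9 · 5/28 = 5/63, 5/9 · 1/7 = 5/63; these sum to 10/63.
Dividing through by the total gives posterior P(urn A | data) = 1/2, P(urn B | data) = 1/2.
The predictive probability is P(green next | data) = (2/3)(1/2) + (1)(1/2) = 5/6.

0.8333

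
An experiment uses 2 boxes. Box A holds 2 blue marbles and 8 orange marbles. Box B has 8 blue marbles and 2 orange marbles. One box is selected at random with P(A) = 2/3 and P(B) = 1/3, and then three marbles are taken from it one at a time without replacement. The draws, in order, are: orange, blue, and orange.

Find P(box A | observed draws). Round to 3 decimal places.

0.933

For each hypothesis, P(data | H) works out to: P(data | box A) = (8/10)(2/9)(7/8) = 7/45; P(data | box B) = (2/10)(8/9)(1/8) = 1/45.
Weighting by the prior gives 2/3 · 7/45 = 14/135, 1/3 · 1/45 = 1/135; summing to 1/9.
Therefore the posterior P(box A | data) = (14/135) / (1/9) = 14/15.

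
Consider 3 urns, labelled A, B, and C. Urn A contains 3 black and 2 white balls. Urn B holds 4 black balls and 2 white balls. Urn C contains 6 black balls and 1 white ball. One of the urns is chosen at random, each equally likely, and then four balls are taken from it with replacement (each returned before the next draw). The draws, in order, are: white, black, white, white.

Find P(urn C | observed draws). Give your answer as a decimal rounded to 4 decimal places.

0.0381

Compute the likelihood of the observed sequence for each case: P(data | urn A) = (2/5)(3/5)(2/5)(2/5) = 0.0384; P(data | urn B) = (2/6)(4/6)(2/6)(2/6) = 0.024691; P(data | urn C) = (1/7)(6/7)(1/7)(1/7) = 0.002499.
The prior-weighted likelihoods are 1/3 · 0.0384 = 0.0128, 1/3 · 0.024691 = 0.0082305, 1/3 · 0.002499 = 0.00083299; with total 0.021863.
Hence P(urn C | data) = (0.00083299) / (0.021863) = 0.0381.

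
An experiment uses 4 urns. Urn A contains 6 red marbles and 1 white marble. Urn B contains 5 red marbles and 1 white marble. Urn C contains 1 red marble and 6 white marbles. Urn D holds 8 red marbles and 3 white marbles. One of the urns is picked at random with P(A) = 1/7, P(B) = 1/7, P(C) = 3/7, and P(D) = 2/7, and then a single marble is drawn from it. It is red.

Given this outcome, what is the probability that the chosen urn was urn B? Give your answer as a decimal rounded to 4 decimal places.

0.2332

For each hypothesis, P(data | H) works out to: P(data | urn A) = (6/7) = 0.85714; P(data | urn B) = (5/6) = 0.83333; P(data | urn C) = (1/7) = 0.14286; P(data | urn D) = (8/11) = 0.72727.
Multiplying each by its prior: 1/7 · 0.85714 = 0.12245, 1/7 · 0.83333 = 0.11905, 3/7 · 0.14286 = 0.061224, 2/7 · 0.72727 = 0.20779; summing to 0.51051.
So P(urn B | data) = (0.11905) / (0.51051) = 0.23319.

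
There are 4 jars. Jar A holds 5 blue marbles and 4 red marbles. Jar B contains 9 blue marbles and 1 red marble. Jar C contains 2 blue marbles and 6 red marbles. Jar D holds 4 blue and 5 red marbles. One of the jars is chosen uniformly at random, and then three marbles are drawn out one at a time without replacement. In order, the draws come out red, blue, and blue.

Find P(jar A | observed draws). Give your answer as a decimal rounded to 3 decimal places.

Under each hypothesis, the probability of the observed sequence is: P(data | jar A) = (4/9)(5/8)(4/7) = 0.15873; P(data | jar B) = (1/10)(9/9)(8/8) = 0.1; P(data | jar C) = (6/8)(2/7)(1/6) = 0.035714; P(data | jar D) = (5/9)(4/8)(3/7) = 0.11905.
The prior-weighted likelihoods are 1/4 · 0.15873 = 0.039683, 1/4 · 0.1 = 0.025, 1/4 · 0.035714 = 0.0089286, 1/4 · 0.11905 = 0.029762; these sum to 0.10337.
So P(jar A | data) = (0.039683) / (0.10337) = 0.38388.

0.384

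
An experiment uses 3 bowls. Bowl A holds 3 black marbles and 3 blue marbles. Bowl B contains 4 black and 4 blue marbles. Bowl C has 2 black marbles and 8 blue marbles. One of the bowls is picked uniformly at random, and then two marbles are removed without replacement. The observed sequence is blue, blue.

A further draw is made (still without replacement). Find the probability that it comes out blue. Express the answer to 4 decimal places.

0.5674

Compute the likelihood of the observed sequence for each case: P(data | bowl A) = (3/6)(2/5) = 0.2; P(data | bowl B) = (4/8)(3/7) = 0.21429; P(data | bowl C) = (8/10)(7/9) = 0.62222.
The prior-weighted likelihoods are 1/3 · 0.2 = 0.066667, 1/3 · 0.21429 = 0.071429, 1/3 · 0.62222 = 0.20741; summing to 0.3455.
Dividing through by the total gives posterior P(bowl A | data) = 0.19296, P(bowl B | data) = 0.20674, P(bowl C | data) = 0.60031.
So P(blue next | data) = Σ P(blue next | H) P(H | data) = (1/4)(0.19296) + (1/3)(0.20674) + (3/4)(0.60031) = 0.56738.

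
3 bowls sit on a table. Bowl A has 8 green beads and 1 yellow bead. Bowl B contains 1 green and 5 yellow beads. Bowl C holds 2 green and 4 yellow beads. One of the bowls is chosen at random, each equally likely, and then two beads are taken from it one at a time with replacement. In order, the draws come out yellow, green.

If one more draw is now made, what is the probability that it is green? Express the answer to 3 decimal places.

Under each hypothesis, the probability of the observed sequence is: P(data | bowl A) = (1/9)(8/9) = 8/81; P(data | bowl B) = (5/6)(1/6) = 5/36; P(data | bowl C) = (4/6)(2/6) = 2/9.
Weighting by the prior gives 1/3 · 8/81 = 8/243, 1/3 · 5/36 = 5/108, 1/3 · 2/9 = 2/27; these sum to 149/972.
Dividing through by the total gives posterior P(bowl A | data) = 0.21477, P(bowl B | data) = 0.30201, P(bowl C | data) = 0.48322.
So P(green next | data) = Σ P(green next | H) P(H | data) = (8/9)(0.21477) + (1/6)(0.30201) + (1/3)(0.48322) = 0.40231.

0.402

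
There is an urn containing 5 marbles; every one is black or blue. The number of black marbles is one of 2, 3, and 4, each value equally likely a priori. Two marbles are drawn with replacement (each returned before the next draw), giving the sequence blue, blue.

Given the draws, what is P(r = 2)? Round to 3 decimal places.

0.643

Compute the likelihood of the observed sequence for each case: P(data | r = 2) = (3/5)(3/5) = 9/25; P(data | r = 3) = (2/5)(2/5) = 4/25; P(data | r = 4) = (1/5)(1/5) = 1/25.
Weighting by the prior gives 1/3 · 9/25 = 3/25, 1/3 · 4/25 = 4/75, 1/3 · 1/25 = 1/75; summing to 14/75.
By Bayes' rule, P(r = 2 | data) = (3/25) / (14/75) = 9/14.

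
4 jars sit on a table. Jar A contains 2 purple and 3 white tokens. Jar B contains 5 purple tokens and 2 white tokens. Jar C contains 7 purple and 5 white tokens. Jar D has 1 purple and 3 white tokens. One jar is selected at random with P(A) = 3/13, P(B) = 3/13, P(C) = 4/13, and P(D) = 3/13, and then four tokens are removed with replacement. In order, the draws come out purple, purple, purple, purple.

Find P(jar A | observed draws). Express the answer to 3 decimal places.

0.058

Under each hypothesis, the probability of the observed sequence is: P(data | jar A) = (2/5)(2/5)(2/5)(2/5) = 0.0256; P(data | jar B) = (5/7)(5/7)(5/7)(5/7) = 0.26031; P(data | jar C) = (7/12)(7/12)(7/12)(7/12) = 0.11579; P(data | jar D) = (1/4)(1/4)(1/4)(1/4) = 0.0039062.
Weighting by the prior gives 3/13 · 0.0256 = 0.0059077, 3/13 · 0.26031 = 0.060071, 4/13 · 0.11579 = 0.035627, 3/13 · 0.0039062 = 0.00090144; summing to 0.10251.
By Bayes' rule, P(jar A | data) = (0.0059077) / (0.10251) = 0.057632.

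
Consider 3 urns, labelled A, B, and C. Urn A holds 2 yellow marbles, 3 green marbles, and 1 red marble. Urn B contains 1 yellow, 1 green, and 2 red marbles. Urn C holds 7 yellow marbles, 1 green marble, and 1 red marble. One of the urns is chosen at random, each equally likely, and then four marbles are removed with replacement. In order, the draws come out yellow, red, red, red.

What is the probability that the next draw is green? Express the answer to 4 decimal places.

For each hypothesis, P(data | H) works out to: P(data | urn A) = (2/6)(1/6)(1/6)(1/6) = 0.0015432; P(data | urn B) = (1/4)(2/4)(2/4)(2/4) = 0.03125; P(data | urn C) = (7/9)(1/9)(1/9)(1/9) = 0.0010669.
Weighting by the prior gives 1/3 · 0.0015432 = 0.0005144, 1/3 · 0.03125 = 0.010417, 1/3 · 0.0010669 = 0.00035564; these sum to 0.011287.
The posterior is then P(urn A | data) = 0.045576, P(urn B | data) = 0.92291, P(urn C | data) = 0.031509.
The predictive probability is P(green next | data) = (1/2)(0.045576) + (1/4)(0.92291) + (1/9)(0.031509) = 0.25702.

0.2570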